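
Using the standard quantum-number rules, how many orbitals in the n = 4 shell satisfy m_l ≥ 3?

1

The (l, m_l) pairs meeting m_l ≥ 3 give: l=3 → 1.
Total orbitals: 1.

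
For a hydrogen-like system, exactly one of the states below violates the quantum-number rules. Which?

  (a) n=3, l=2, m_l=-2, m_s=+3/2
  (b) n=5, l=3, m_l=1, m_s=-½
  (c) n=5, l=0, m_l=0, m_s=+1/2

(a) has m_s = +3/2, but an electron's spin must be ±1/2.
The remaining sets (b), (c) satisfy all four rules.

(a)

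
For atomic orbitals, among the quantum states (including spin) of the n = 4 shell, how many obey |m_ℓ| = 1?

12

For n = 4, ℓ ranges over 0 … 3.
Per ℓ-value: ℓ=1 → 2; ℓ=2 → 2; ℓ=3 → 2.
Orbitals: 2 + 2 + 2 = 6. Each orbital carries two spin states, so 6 × 2 = 12 states.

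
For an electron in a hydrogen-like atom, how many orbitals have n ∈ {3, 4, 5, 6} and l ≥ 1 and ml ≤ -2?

Work shell by shell — for each n, count the (l, ml) pairs that satisfy l ≥ 1 and ml ≤ -2:
n=3 → 1; n=4 → 3; n=5 → 6; n=6 → 10.
Total orbitals: 1 + 3 + 6 + 10 = 20.

20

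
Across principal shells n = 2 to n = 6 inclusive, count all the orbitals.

Shell n has n² orbitals: 2²=4 + 3²=9 + 4²=16 + 5²=25 + 6²=36 = 90 orbitals.

90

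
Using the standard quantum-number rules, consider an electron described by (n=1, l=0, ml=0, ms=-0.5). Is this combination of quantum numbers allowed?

n = 1 is a positive integer. l = 0 satisfies 0 ≤ l ≤ n−1 = 0. ml = 0 lies in the range −l … +l (here 0). ms = -1/2 is one of ±1/2.
All four constraints are satisfied.

Yes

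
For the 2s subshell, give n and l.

n = 2, l = 0

The leading integer gives n = 2; the letter 's' means l = 0.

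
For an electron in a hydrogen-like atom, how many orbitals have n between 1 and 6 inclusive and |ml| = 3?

Treat each shell separately and count matching orbitals:
n=4 → 2; n=5 → 4; n=6 → 6.
Total orbitals: 2 + 4 + 6 = 12.

12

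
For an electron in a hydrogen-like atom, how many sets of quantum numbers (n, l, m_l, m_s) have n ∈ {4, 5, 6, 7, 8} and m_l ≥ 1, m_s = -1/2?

Go shell by shell, enumerating (l, m_l) with m_l ≥ 1:
n=4 → 6; n=5 → 10; n=6 → 15; n=7 → 21; n=8 → 28.
Orbitals: 6 + 10 + 15 + 21 + 28 = 80. With m_s fixed to -1/2 there is one state per orbital, so 80 states.

80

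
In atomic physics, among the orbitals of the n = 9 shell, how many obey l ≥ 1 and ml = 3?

6

Per l-value: l=3 → 1; l=4 → 1; l=5 → 1; l=6 → 1; l=7 → 1; l=8 → 1.
Total orbitals: 1 + 1 + 1 + 1 + 1 + 1 = 6.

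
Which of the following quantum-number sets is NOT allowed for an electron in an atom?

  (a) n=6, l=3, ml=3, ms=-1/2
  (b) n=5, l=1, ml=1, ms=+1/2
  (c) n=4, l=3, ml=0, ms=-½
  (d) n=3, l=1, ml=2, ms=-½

(d) has |ml| = 2 > l = 1, violating −l ≤ ml ≤ l.
The remaining sets (a), (b), (c) satisfy all four rules.

(d)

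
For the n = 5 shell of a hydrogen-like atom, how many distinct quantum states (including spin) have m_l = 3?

Go through l = 0, …, 4 (the values permitted for n = 5).
Orbitals with m_l = 3, by l: l=3 → 1; l=4 → 1.
Orbitals: 1 + 1 = 2. Each orbital carries two spin states, so 2 × 2 = 4 states.

4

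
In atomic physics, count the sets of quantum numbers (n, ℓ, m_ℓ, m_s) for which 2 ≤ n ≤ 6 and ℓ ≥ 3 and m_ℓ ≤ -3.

20

Per-shell orbital counts meeting the constraint:
n=4 → 1; n=5 → 3; n=6 → 6.
Orbitals: 1 + 3 + 6 = 10. Including both spin states (m_s = ±1/2) gives 2 × 10 = 20 states.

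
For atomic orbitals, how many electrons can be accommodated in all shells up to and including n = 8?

408

Total orbitals = 1² + 2² + 3² + 4² + 5² + 6² + 7² + 8² = 204. Doubling for spin gives 408 electrons.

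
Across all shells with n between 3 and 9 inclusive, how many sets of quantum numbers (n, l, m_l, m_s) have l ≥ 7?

Count contributing orbitals for each principal shell:
n=8 → 15; n=9 → 32.
Orbitals: 15 + 32 = 47. Including both spin states (m_s = ±1/2) gives 2 × 47 = 94 states.

94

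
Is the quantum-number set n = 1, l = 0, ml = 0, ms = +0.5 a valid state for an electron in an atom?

n = 1 is a positive integer. l = 0 satisfies 0 ≤ l ≤ n−1 = 0. ml = 0 lies in the range −l … +l (here 0). ms = +1/2 is one of ±1/2.
All four constraints are satisfied.

Allowed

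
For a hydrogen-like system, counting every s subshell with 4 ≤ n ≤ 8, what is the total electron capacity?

An s subshell (ℓ = 0) exists for every n ≥ 1, so shells n = 4, 5, 6, 7, 8 each contribute one — 5 subshells.
Since each s subshell holds 2(2·0+1) = 2 electrons, the total is 5 × 2 = 10.

10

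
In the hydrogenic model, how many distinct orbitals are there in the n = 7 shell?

The n = 7 shell contains n² = 7² = 49 orbitals.

49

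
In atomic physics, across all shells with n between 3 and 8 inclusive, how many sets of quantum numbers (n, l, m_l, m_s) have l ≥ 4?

220

Count contributing orbitals for each principal shell:
n=5 → 9; n=6 → 20; n=7 → 33; n=8 → 48.
Orbitals: 9 + 20 + 33 + 48 = 110. Including both spin states (m_s = ±1/2) gives 2 × 110 = 220 states.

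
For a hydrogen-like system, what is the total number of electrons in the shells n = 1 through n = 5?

110

Shell n has n² orbitals: 1²=1 + 2²=4 + 3²=9 + 4²=16 + 5²=25 = 55 orbitals.
Two spin states per orbital: 2 × 55 = 110 electrons.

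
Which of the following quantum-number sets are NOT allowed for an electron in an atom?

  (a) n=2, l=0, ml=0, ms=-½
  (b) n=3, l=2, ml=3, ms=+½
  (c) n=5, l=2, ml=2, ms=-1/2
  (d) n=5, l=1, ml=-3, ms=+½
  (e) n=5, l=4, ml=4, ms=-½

(b) and (d)

(b) has |ml| = 3 > l = 2, violating −l ≤ ml ≤ l.
(d) has |ml| = 3 > l = 1, violating −l ≤ ml ≤ l.
The remaining sets (a), (c), (e) satisfy all four rules.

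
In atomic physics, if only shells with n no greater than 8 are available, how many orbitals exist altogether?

Total orbitals = 1² + 2² + 3² + 4² + 5² + 6² + 7² + 8² = 204.

204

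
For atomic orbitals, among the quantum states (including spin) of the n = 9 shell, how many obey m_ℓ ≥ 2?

Go through ℓ = 0, …, 8 (the values permitted for n = 9).
Orbitals with m_ℓ ≥ 2, by ℓ: ℓ=2 → 1; ℓ=3 → 2; ℓ=4 → 3; ℓ=5 → 4; ℓ=6 → 5; ℓ=7 → 6; ℓ=8 → 7.
Orbitals: 1 + 2 + 3 + 4 + 5 + 6 + 7 = 28. Each orbital carries two spin states, so 28 × 2 = 56 states.

56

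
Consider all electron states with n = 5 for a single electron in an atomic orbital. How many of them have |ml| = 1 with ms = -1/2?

Go through l = 0, …, 4 (the values permitted for n = 5).
Contributions: l=1 → 2; l=2 → 2; l=3 → 2; l=4 → 2.
Orbitals: 2 + 2 + 2 + 2 = 8. With ms fixed to a single value there is one state per orbital, giving 8 states.

8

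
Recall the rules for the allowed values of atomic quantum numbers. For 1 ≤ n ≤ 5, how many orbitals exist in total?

55

Total orbitals = 1² + 2² + 3² + 4² + 5² = 55.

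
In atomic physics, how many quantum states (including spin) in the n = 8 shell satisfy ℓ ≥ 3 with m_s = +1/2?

55

With n = 8 the allowed ℓ are 0, 1, …, 7.
Contributions: ℓ=3 → 7; ℓ=4 → 9; ℓ=5 → 11; ℓ=6 → 13; ℓ=7 → 15.
Orbitals: 7 + 9 + 11 + 13 + 15 = 55. With m_s fixed to a single value there is one state per orbital, giving 55 states.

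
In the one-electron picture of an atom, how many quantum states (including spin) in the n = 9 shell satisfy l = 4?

18

The n = 9 shell has l = 0 through 8; check each.
The (l, m_l) pairs meeting l = 4 give: l=4 → 9.
Orbitals: 9. Each orbital carries two spin states, so 9 × 2 = 18 states.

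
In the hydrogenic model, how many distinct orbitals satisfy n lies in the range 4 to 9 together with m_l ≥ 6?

10

Work shell by shell — for each n, count the (l, m_l) pairs that satisfy m_l ≥ 6:
n=7 → 1; n=8 → 3; n=9 → 6.
Total orbitals: 1 + 3 + 6 = 10.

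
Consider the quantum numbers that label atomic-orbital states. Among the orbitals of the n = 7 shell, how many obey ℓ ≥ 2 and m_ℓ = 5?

2

Go through ℓ = 0, …, 6 (the values permitted for n = 7).
Orbitals with ℓ ≥ 2 and m_ℓ = 5, by ℓ: ℓ=5 → 1; ℓ=6 → 1.
Total orbitals: 1 + 1 = 2.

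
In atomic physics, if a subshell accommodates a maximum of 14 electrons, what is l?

l = 3

2(2l+1) = 14 ⇒ 2l+1 = 7 ⇒ l = 3.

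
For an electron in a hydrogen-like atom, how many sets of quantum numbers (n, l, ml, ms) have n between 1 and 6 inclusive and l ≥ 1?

Work shell by shell — for each n, count the (l, ml) pairs that satisfy l ≥ 1:
n=2 → 3; n=3 → 8; n=4 → 15; n=5 → 24; n=6 → 35.
Orbitals: 3 + 8 + 15 + 24 + 35 = 85. Including both spin states (ms = ±1/2) gives 2 × 85 = 170 states.

170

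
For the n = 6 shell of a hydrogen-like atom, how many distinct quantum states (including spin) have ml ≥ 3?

For n = 6, l ranges over 0 … 5.
Contributions: l=3 → 1; l=4 → 2; l=5 → 3.
Orbitals: 1 + 2 + 3 = 6. Each orbital carries two spin states, so 6 × 2 = 12 states.

12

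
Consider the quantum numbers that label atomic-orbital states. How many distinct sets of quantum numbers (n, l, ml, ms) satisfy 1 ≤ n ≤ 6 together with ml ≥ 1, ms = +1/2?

35

Per-shell orbital counts meeting the constraint:
n=2 → 1; n=3 → 3; n=4 → 6; n=5 → 10; n=6 → 15.
Orbitals: 1 + 3 + 6 + 10 + 15 = 35. With ms fixed to +1/2 there is one state per orbital, so 35 states.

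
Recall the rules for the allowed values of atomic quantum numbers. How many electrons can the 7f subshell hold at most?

A subshell with l = 3 has 2l+1 = 7 orbitals, each holding 2 electrons (spin ±1/2), so 7 × 2 = 14.

14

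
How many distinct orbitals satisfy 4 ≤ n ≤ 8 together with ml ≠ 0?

160

Go shell by shell, enumerating (l, ml) with ml ≠ 0:
n=4 → 12; n=5 → 20; n=6 → 30; n=7 → 42; n=8 → 56.
Total orbitals: 12 + 20 + 30 + 42 + 56 = 160.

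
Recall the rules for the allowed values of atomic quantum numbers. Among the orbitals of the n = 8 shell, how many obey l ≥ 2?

60

The n = 8 shell has l = 0 through 7; check each.
Contributions: l=2 → 5; l=3 → 7; l=4 → 9; l=5 → 11; l=6 → 13; l=7 → 15.
Total orbitals: 5 + 7 + 9 + 11 + 13 + 15 = 60.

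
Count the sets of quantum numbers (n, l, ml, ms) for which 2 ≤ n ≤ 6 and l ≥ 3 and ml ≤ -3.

20

For each n in the range, tally the orbitals obeying l ≥ 3 and ml ≤ -3:
n=4 → 1; n=5 → 3; n=6 → 6.
Orbitals: 1 + 3 + 6 = 10. Including both spin states (ms = ±1/2) gives 2 × 10 = 20 states.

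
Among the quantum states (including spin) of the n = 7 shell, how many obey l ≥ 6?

26

Contributions: l=6 → 13.
Orbitals: 13. Each orbital carries two spin states, so 13 × 2 = 26 states.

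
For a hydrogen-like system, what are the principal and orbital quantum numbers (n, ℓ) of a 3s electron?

n = 3, ℓ = 0

The leading integer gives n = 3; the letter 's' means ℓ = 0.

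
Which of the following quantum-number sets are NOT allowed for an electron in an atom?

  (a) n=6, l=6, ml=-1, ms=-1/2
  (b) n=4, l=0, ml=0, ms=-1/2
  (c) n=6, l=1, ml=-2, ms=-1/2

(a) and (c)

(a) has l = 6 ≥ n = 6, violating 0 ≤ l ≤ n−1.
(c) has |ml| = 2 > l = 1, violating −l ≤ ml ≤ l.
The remaining set (b) satisfies all four rules.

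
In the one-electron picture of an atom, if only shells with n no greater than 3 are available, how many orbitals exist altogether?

Total orbitals = 1² + 2² + 3² = 14.

14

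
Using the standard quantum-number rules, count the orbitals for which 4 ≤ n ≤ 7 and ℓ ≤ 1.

16

Go shell by shell, enumerating (ℓ, m_ℓ) with ℓ ≤ 1:
n=4 → 4; n=5 → 4; n=6 → 4; n=7 → 4.
Total orbitals: 4 + 4 + 4 + 4 = 16.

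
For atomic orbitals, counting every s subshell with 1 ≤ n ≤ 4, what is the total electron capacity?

An s subshell (l = 0) exists for every n ≥ 1, so shells n = 1, 2, 3, 4 each contribute one — 4 subshells.
Since each s subshell holds 2(2·0+1) = 2 electrons, the total is 4 × 2 = 8.

8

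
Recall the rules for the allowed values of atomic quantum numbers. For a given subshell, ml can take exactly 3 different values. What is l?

ml ranges over 2l+1 integers, so 2l+1 = 3 ⇒ l = 1.

l = 1 (p)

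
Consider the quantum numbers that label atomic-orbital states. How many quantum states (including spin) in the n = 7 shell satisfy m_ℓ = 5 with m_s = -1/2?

2

Contributions: ℓ=5 → 1; ℓ=6 → 1.
Orbitals: 1 + 1 = 2. With m_s fixed to a single value there is one state per orbital, giving 2 states.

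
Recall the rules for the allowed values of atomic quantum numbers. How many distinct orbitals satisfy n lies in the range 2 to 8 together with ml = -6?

Treat each shell separately and count matching orbitals:
n=7 → 1; n=8 → 2.
Total orbitals: 1 + 2 = 3.

3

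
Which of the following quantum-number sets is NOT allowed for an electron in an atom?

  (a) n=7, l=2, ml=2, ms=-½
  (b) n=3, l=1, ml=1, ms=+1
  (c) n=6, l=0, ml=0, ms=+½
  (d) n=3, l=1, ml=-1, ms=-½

(b)

(b) has ms = +1, but an electron's spin must be ±1/2.
The remaining sets (a), (c), (d) satisfy all four rules.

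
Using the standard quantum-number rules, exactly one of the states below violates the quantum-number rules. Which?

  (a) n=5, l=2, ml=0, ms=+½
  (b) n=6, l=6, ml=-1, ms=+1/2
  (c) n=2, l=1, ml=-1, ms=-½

(b) has l = 6 ≥ n = 6, violating 0 ≤ l ≤ n−1.
The remaining sets (a), (c) satisfy all four rules.

(b)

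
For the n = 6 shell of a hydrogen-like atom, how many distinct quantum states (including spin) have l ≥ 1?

70

With n = 6 the allowed l are 0, 1, …, 5.
Per l-value: l=1 → 3; l=2 → 5; l=3 → 7; l=4 → 9; l=5 → 11.
Orbitals: 3 + 5 + 7 + 9 + 11 = 35. Each orbital carries two spin states, so 35 × 2 = 70 states.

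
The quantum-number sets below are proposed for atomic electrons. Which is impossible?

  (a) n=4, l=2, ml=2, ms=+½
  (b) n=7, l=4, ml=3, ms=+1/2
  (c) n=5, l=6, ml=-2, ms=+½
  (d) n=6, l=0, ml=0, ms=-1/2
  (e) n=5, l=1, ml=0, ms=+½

(c) has l = 6 ≥ n = 5, violating 0 ≤ l ≤ n−1.
The remaining sets (a), (b), (d), (e) satisfy all four rules.

(c)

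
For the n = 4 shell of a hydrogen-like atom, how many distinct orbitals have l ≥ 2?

12

The n = 4 shell has l = 0 through 3; check each.
Orbitals with l ≥ 2, by l: l=2 → 5; l=3 → 7.
Total orbitals: 5 + 7 = 12.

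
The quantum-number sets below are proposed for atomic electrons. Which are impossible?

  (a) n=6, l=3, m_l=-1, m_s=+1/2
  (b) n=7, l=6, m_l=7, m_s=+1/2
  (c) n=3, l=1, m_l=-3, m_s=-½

(b) has |m_l| = 7 > l = 6, violating −l ≤ m_l ≤ l.
(c) has |m_l| = 3 > l = 1, violating −l ≤ m_l ≤ l.
The remaining set (a) satisfies all four rules.

(b) and (c)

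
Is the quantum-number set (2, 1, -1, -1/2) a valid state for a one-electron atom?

Allowed

n = 2 is a positive integer. ℓ = 1 satisfies 0 ≤ ℓ ≤ n−1 = 1. m_ℓ = -1 lies in the range −ℓ … +ℓ (here −1 … 1). m_s = -1/2 is one of ±1/2.
All four constraints are satisfied.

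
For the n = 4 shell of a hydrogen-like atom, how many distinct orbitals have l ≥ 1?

The (l, m_l) pairs meeting l ≥ 1 give: l=1 → 3; l=2 → 5; l=3 → 7.
Total orbitals: 3 + 5 + 7 = 15.

15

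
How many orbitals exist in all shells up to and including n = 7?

140

Total orbitals = 1² + 2² + 3² + 4² + 5² + 6² + 7² = 140.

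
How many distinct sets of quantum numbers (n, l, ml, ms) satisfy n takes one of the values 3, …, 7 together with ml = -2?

Per-shell orbital counts meeting the constraint:
n=3 → 1; n=4 → 2; n=5 → 3; n=6 → 4; n=7 → 5.
Orbitals: 1 + 2 + 3 + 4 + 5 = 15. Including both spin states (ms = ±1/2) gives 2 × 15 = 30 states.

30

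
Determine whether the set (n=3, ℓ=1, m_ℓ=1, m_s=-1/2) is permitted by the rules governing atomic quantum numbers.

Valid

n = 3 is a positive integer. ℓ = 1 satisfies 0 ≤ ℓ ≤ n−1 = 2. m_ℓ = 1 lies in the range −ℓ … +ℓ (here −1 … 1). m_s = -1/2 is one of ±1/2.
All four constraints are satisfied.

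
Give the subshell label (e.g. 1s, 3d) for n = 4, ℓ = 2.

ℓ = 2 corresponds to the letter 'd', so the subshell is 4d.

4d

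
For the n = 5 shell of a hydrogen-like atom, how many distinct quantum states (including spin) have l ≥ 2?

42

Go through l = 0, …, 4 (the values permitted for n = 5).
Per l-value: l=2 → 5; l=3 → 7; l=4 → 9.
Orbitals: 5 + 7 + 9 = 21. Each orbital carries two spin states, so 21 × 2 = 42 states.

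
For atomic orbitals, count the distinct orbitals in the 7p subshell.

3

A subshell has 2l+1 orbitals; with l = 1, that's 3.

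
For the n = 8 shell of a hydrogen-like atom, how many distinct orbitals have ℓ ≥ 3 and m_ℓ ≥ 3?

For n = 8, ℓ ranges over 0 … 7.
The (ℓ, m_ℓ) pairs meeting ℓ ≥ 3 and m_ℓ ≥ 3 give: ℓ=3 → 1; ℓ=4 → 2; ℓ=5 → 3; ℓ=6 → 4; ℓ=7 → 5.
Total orbitals: 1 + 2 + 3 + 4 + 5 = 15.

15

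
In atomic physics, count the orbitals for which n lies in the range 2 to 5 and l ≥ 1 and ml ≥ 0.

30

Treat each shell separately and count matching orbitals:
n=2 → 2; n=3 → 5; n=4 → 9; n=5 → 14.
Total orbitals: 2 + 5 + 9 + 14 = 30.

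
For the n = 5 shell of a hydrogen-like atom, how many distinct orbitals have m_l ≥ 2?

The n = 5 shell has l = 0 through 4; check each.
Per l-value: l=2 → 1; l=3 → 2; l=4 → 3.
Total orbitals: 1 + 2 + 3 = 6.

6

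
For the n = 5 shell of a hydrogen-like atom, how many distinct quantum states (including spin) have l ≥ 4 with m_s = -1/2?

The (l, m_l) pairs meeting l ≥ 4 give: l=4 → 9.
Orbitals: 9. With m_s fixed to a single value there is one state per orbital, giving 9 states.

9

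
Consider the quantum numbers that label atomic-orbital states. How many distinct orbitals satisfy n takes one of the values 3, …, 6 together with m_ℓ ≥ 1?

34

Go shell by shell, enumerating (ℓ, m_ℓ) with m_ℓ ≥ 1:
n=3 → 3; n=4 → 6; n=5 → 10; n=6 → 15.
Total orbitals: 3 + 6 + 10 + 15 = 34.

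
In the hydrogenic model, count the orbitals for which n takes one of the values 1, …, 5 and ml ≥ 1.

Per-shell orbital counts meeting the constraint:
n=2 → 1; n=3 → 3; n=4 → 6; n=5 → 10.
Total orbitals: 1 + 3 + 6 + 10 = 20.

20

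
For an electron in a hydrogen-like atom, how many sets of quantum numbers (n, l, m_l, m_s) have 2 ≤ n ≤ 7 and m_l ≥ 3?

40

Go shell by shell, enumerating (l, m_l) with m_l ≥ 3:
n=4 → 1; n=5 → 3; n=6 → 6; n=7 → 10.
Orbitals: 1 + 3 + 6 + 10 = 20. Including both spin states (m_s = ±1/2) gives 2 × 20 = 40 states.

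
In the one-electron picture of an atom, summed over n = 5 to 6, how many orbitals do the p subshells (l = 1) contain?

A p subshell (l = 1) exists for every n ≥ 2, so shells n = 5, 6 each contribute one — 2 subshells.
Since each p subshell has 2·1+1 = 3 orbitals, the total is 2 × 3 = 6.

6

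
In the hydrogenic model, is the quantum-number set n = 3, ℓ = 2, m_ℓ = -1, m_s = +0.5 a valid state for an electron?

n = 3 is a positive integer. ℓ = 2 satisfies 0 ≤ ℓ ≤ n−1 = 2. m_ℓ = -1 lies in the range −ℓ … +ℓ (here −2 … 2). m_s = +1/2 is one of ±1/2.
All four constraints are satisfied.

Valid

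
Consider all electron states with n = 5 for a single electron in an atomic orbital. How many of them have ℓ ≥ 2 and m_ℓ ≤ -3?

6

Orbitals with ℓ ≥ 2 and m_ℓ ≤ -3, by ℓ: ℓ=3 → 1; ℓ=4 → 2.
Orbitals: 1 + 2 = 3. Each orbital carries two spin states, so 3 × 2 = 6 states.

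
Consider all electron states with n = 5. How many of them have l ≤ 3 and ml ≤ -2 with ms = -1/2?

3

The n = 5 shell has l = 0 through 4; check each.
The (l, ml) pairs meeting l ≤ 3 and ml ≤ -2 give: l=2 → 1; l=3 → 2.
Orbitals: 1 + 2 = 3. With ms fixed to a single value there is one state per orbital, giving 3 states.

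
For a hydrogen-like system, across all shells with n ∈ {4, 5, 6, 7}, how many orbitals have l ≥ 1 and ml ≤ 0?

Count contributing orbitals for each principal shell:
n=4 → 9; n=5 → 14; n=6 → 20; n=7 → 27.
Total orbitals: 9 + 14 + 20 + 27 = 70.

70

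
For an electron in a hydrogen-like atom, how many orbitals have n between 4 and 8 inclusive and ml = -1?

Count contributing orbitals for each principal shell:
n=4 → 3; n=5 → 4; n=6 → 5; n=7 → 6; n=8 → 7.
Total orbitals: 3 + 4 + 5 + 6 + 7 = 25.

25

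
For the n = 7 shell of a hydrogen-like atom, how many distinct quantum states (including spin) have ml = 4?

6

For n = 7, l ranges over 0 … 6.
Per l-value: l=4 → 1; l=5 → 1; l=6 → 1.
Orbitals: 1 + 1 + 1 = 3. Each orbital carries two spin states, so 3 × 2 = 6 states.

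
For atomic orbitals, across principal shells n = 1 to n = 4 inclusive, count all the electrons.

60

Shell n has n² orbitals: 1²=1 + 2²=4 + 3²=9 + 4²=16 = 30 orbitals.
Two spin states per orbital: 2 × 30 = 60 electrons.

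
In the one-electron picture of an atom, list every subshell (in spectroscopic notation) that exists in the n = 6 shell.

For n = 6, l runs from 0 to 5. In spectroscopic notation l = 0,1,2,… ↔ s,p,d,f,g,h,i, so the subshells are 6s, 6p, 6d, 6f, 6g, 6h.

6s, 6p, 6d, 6f, 6g, 6h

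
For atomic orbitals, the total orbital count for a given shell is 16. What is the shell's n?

n = 4

n² = 16 ⇒ n = 4.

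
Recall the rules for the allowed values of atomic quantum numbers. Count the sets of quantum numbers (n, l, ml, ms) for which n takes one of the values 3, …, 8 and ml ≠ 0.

For each n in the range, tally the orbitals obeying ml ≠ 0:
n=3 → 6; n=4 → 12; n=5 → 20; n=6 → 30; n=7 → 42; n=8 → 56.
Orbitals: 6 + 12 + 20 + 30 + 42 + 56 = 166. Including both spin states (ms = ±1/2) gives 2 × 166 = 332 states.

332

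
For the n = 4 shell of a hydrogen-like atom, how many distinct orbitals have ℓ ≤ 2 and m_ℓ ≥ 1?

3

Per ℓ-value: ℓ=1 → 1; ℓ=2 → 2.
Total orbitals: 1 + 2 = 3.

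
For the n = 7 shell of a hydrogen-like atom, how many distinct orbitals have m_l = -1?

Go through l = 0, …, 6 (the values permitted for n = 7).
Orbitals with m_l = -1, by l: l=1 → 1; l=2 → 1; l=3 → 1; l=4 → 1; l=5 → 1; l=6 → 1.
Total orbitals: 1 + 1 + 1 + 1 + 1 + 1 = 6.

6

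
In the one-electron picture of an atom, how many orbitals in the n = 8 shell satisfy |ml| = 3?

The (l, ml) pairs meeting |ml| = 3 give: l=3 → 2; l=4 → 2; l=5 → 2; l=6 → 2; l=7 → 2.
Total orbitals: 2 + 2 + 2 + 2 + 2 = 10.

10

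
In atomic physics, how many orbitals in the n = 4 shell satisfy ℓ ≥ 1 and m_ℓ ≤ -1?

Go through ℓ = 0, …, 3 (the values permitted for n = 4).
The (ℓ, m_ℓ) pairs meeting ℓ ≥ 1 and m_ℓ ≤ -1 give: ℓ=1 → 1; ℓ=2 → 2; ℓ=3 → 3.
Total orbitals: 1 + 2 + 3 = 6.

6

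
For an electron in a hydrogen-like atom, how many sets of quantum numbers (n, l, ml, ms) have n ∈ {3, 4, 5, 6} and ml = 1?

28

Count contributing orbitals for each principal shell:
n=3 → 2; n=4 → 3; n=5 → 4; n=6 → 5.
Orbitals: 2 + 3 + 4 + 5 = 14. Including both spin states (ms = ±1/2) gives 2 × 14 = 28 states.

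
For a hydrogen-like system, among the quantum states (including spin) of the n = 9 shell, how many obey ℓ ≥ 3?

Go through ℓ = 0, …, 8 (the values permitted for n = 9).
Contributions: ℓ=3 → 7; ℓ=4 → 9; ℓ=5 → 11; ℓ=6 → 13; ℓ=7 → 15; ℓ=8 → 17.
Orbitals: 7 + 9 + 11 + 13 + 15 + 17 = 72. Each orbital carries two spin states, so 72 × 2 = 144 states.

144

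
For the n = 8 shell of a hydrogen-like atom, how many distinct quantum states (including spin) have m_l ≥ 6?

With n = 8 the allowed l are 0, 1, …, 7.
The (l, m_l) pairs meeting m_l ≥ 6 give: l=6 → 1; l=7 → 2.
Orbitals: 1 + 2 = 3. Each orbital carries two spin states, so 3 × 2 = 6 states.

6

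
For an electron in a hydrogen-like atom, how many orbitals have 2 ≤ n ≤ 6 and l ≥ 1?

Count contributing orbitals for each principal shell:
n=2 → 3; n=3 → 8; n=4 → 15; n=5 → 24; n=6 → 35.
Total orbitals: 3 + 8 + 15 + 24 + 35 = 85.

85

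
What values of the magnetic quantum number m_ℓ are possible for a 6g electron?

The 6g subshell has ℓ = 4, and m_ℓ takes every integer from −ℓ to +ℓ. With ℓ = 4 that gives the 9 values -4, -3, -2, -1, 0, 1, 2, 3, 4.

-4, -3, -2, -1, 0, 1, 2, 3, 4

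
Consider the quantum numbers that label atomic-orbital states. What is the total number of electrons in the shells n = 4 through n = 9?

542

Shell n has n² orbitals: 4²=16 + 5²=25 + 6²=36 + 7²=49 + 8²=64 + 9²=81 = 271 orbitals.
Two spin states per orbital: 2 × 271 = 542 electrons.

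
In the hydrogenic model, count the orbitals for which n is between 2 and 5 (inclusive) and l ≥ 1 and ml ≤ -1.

Per-shell orbital counts meeting the constraint:
n=2 → 1; n=3 → 3; n=4 → 6; n=5 → 10.
Total orbitals: 1 + 3 + 6 + 10 = 20.

20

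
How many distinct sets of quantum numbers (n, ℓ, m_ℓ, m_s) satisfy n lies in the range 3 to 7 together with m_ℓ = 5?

Go shell by shell, enumerating (ℓ, m_ℓ) with m_ℓ = 5:
n=6 → 1; n=7 → 2.
Orbitals: 1 + 2 = 3. Including both spin states (m_s = ±1/2) gives 2 × 3 = 6 states.

6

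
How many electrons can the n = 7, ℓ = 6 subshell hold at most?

26

A subshell with ℓ = 6 has 2ℓ+1 = 13 orbitals, each holding 2 electrons (spin ±1/2), so 13 × 2 = 26.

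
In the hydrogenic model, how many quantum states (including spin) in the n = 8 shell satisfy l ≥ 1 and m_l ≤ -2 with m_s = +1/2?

With n = 8 the allowed l are 0, 1, …, 7.
Contributions: l=2 → 1; l=3 → 2; l=4 → 3; l=5 → 4; l=6 → 5; l=7 → 6.
Orbitals: 1 + 2 + 3 + 4 + 5 + 6 = 21. With m_s fixed to a single value there is one state per orbital, giving 21 states.

21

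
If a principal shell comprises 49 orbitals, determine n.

n² = 49 ⇒ n = 7.

n = 7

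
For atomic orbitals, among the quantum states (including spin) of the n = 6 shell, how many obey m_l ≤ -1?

30

Go through l = 0, …, 5 (the values permitted for n = 6).
The (l, m_l) pairs meeting m_l ≤ -1 give: l=1 → 1; l=2 → 2; l=3 → 3; l=4 → 4; l=5 → 5.
Orbitals: 1 + 2 + 3 + 4 + 5 = 15. Each orbital carries two spin states, so 15 × 2 = 30 states.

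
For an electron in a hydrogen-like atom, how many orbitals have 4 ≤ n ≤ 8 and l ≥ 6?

41

Work shell by shell — for each n, count the (l, m_l) pairs that satisfy l ≥ 6:
n=7 → 13; n=8 → 28.
Total orbitals: 13 + 28 = 41.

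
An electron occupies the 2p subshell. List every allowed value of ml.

The 2p subshell has l = 1, and ml takes every integer from −l to +l. With l = 1 that gives the 3 values -1, 0, 1.

-1, 0, 1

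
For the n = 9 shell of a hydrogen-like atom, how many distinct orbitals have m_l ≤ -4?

With n = 9 the allowed l are 0, 1, …, 8.
Per l-value: l=4 → 1; l=5 → 2; l=6 → 3; l=7 → 4; l=8 → 5.
Total orbitals: 1 + 2 + 3 + 4 + 5 = 15.

15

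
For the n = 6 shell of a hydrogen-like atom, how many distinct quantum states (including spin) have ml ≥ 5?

Contributions: l=5 → 1.
Orbitals: 1. Each orbital carries two spin states, so 1 × 2 = 2 states.

2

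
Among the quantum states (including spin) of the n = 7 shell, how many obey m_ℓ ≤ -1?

The n = 7 shell has ℓ = 0 through 6; check each.
Per ℓ-value: ℓ=1 → 1; ℓ=2 → 2; ℓ=3 → 3; ℓ=4 → 4; ℓ=5 → 5; ℓ=6 → 6.
Orbitals: 1 + 2 + 3 + 4 + 5 + 6 = 21. Each orbital carries two spin states, so 21 × 2 = 42 states.

42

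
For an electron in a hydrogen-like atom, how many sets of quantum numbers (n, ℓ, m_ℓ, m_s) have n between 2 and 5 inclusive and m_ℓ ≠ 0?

80

Per-shell orbital counts meeting the constraint:
n=2 → 2; n=3 → 6; n=4 → 12; n=5 → 20.
Orbitals: 2 + 6 + 12 + 20 = 40. Including both spin states (m_s = ±1/2) gives 2 × 40 = 80 states.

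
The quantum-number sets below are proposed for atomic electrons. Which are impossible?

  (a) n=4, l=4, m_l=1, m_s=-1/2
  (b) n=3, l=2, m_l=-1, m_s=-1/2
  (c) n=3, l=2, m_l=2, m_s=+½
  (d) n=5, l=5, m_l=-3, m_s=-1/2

(a) has l = 4 ≥ n = 4, violating 0 ≤ l ≤ n−1.
(d) has l = 5 ≥ n = 5, violating 0 ≤ l ≤ n−1.
The remaining sets (b), (c) satisfy all four rules.

(a) and (d)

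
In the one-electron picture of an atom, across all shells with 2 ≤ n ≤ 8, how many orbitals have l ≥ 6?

Per-shell orbital counts meeting the constraint:
n=7 → 13; n=8 → 28.
Total orbitals: 13 + 28 = 41.

41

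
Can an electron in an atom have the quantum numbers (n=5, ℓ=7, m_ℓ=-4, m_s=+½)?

The orbital quantum number must satisfy 0 ≤ ℓ ≤ n−1. With n = 5 the allowed ℓ values are 0, 1, 2, 3, 4, so ℓ = 7 is out of range.

Invalid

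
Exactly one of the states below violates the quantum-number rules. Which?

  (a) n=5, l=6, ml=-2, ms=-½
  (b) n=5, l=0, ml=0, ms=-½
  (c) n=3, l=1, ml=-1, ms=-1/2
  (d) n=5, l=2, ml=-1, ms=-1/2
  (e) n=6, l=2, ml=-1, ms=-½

(a)

(a) has l = 6 ≥ n = 5, violating 0 ≤ l ≤ n−1.
The remaining sets (b), (c), (d), (e) satisfy all four rules.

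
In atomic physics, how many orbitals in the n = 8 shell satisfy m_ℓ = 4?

With n = 8 the allowed ℓ are 0, 1, …, 7.
Contributions: ℓ=4 → 1; ℓ=5 → 1; ℓ=6 → 1; ℓ=7 → 1.
Total orbitals: 1 + 1 + 1 + 1 = 4.

4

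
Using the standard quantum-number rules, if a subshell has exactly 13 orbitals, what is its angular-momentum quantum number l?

2l+1 = 13 gives l = 6.

l = 6 (i)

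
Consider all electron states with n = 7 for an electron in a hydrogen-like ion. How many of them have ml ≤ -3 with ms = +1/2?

10

With n = 7 the allowed l are 0, 1, …, 6.
The (l, ml) pairs meeting ml ≤ -3 give: l=3 → 1; l=4 → 2; l=5 → 3; l=6 → 4.
Orbitals: 1 + 2 + 3 + 4 = 10. With ms fixed to a single value there is one state per orbital, giving 10 states.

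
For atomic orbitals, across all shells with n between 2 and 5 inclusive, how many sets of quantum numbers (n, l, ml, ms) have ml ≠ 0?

80

Count contributing orbitals for each principal shell:
n=2 → 2; n=3 → 6; n=4 → 12; n=5 → 20.
Orbitals: 2 + 6 + 12 + 20 = 40. Including both spin states (ms = ±1/2) gives 2 × 40 = 80 states.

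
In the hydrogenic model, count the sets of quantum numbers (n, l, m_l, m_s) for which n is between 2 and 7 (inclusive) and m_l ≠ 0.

224

Count contributing orbitals for each principal shell:
n=2 → 2; n=3 → 6; n=4 → 12; n=5 → 20; n=6 → 30; n=7 → 42.
Orbitals: 2 + 6 + 12 + 20 + 30 + 42 = 112. Including both spin states (m_s = ±1/2) gives 2 × 112 = 224 states.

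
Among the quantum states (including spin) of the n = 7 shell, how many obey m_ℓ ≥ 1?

The n = 7 shell has ℓ = 0 through 6; check each.
Orbitals with m_ℓ ≥ 1, by ℓ: ℓ=1 → 1; ℓ=2 → 2; ℓ=3 → 3; ℓ=4 → 4; ℓ=5 → 5; ℓ=6 → 6.
Orbitals: 1 + 2 + 3 + 4 + 5 + 6 = 21. Each orbital carries two spin states, so 21 × 2 = 42 states.

42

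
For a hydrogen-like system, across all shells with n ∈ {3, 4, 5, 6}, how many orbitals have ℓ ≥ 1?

82

Go shell by shell, enumerating (ℓ, m_ℓ) with ℓ ≥ 1:
n=3 → 8; n=4 → 15; n=5 → 24; n=6 → 35.
Total orbitals: 8 + 15 + 24 + 35 = 82.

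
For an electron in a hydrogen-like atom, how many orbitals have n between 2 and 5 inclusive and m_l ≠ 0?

40

Count contributing orbitals for each principal shell:
n=2 → 2; n=3 → 6; n=4 → 12; n=5 → 20.
Total orbitals: 2 + 6 + 12 + 20 = 40.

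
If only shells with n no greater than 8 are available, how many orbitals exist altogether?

Total orbitals = 1² + 2² + 3² + 4² + 5² + 6² + 7² + 8² = 204.

204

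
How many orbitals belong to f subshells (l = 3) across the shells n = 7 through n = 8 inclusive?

14

An f subshell (l = 3) exists for every n ≥ 4, so shells n = 7, 8 each contribute one — 2 subshells.
Since each f subshell has 2·3+1 = 7 orbitals, the total is 2 × 7 = 14.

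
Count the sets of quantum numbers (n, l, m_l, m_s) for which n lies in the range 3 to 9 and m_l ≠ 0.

Go shell by shell, enumerating (l, m_l) with m_l ≠ 0:
n=3 → 6; n=4 → 12; n=5 → 20; n=6 → 30; n=7 → 42; n=8 → 56; n=9 → 72.
Orbitals: 6 + 12 + 20 + 30 + 42 + 56 + 72 = 238. Including both spin states (m_s = ±1/2) gives 2 × 238 = 476 states.

476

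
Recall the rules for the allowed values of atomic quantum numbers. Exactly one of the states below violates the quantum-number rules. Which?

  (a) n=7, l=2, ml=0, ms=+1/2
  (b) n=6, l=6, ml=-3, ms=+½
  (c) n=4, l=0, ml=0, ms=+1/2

(b)

(b) has l = 6 ≥ n = 6, violating 0 ≤ l ≤ n−1.
The remaining sets (a), (c) satisfy all four rules.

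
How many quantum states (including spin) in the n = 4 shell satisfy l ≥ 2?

Orbitals with l ≥ 2, by l: l=2 → 5; l=3 → 7.
Orbitals: 5 + 7 = 12. Each orbital carries two spin states, so 12 × 2 = 24 states.

24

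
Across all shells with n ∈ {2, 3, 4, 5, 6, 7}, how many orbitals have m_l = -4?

6

For each n in the range, tally the orbitals obeying m_l = -4:
n=5 → 1; n=6 → 2; n=7 → 3.
Total orbitals: 1 + 2 + 3 = 6.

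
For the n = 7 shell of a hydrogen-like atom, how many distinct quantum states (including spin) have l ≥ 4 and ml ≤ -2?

24

Go through l = 0, …, 6 (the values permitted for n = 7).
Per l-value: l=4 → 3; l=5 → 4; l=6 → 5.
Orbitals: 3 + 4 + 5 = 12. Each orbital carries two spin states, so 12 × 2 = 24 states.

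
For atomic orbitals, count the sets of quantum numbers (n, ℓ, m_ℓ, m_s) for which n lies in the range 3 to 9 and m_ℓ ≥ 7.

8

Work shell by shell — for each n, count the (ℓ, m_ℓ) pairs that satisfy m_ℓ ≥ 7:
n=8 → 1; n=9 → 3.
Orbitals: 1 + 3 = 4. Including both spin states (m_s = ±1/2) gives 2 × 4 = 8 states.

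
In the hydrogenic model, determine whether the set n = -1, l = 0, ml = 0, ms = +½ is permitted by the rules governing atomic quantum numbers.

The principal quantum number must be a positive integer (n ≥ 1), but here n = -1.

Not allowed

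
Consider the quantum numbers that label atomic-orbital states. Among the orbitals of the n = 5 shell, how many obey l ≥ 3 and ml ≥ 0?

9

For n = 5, l ranges over 0 … 4.
Per l-value: l=3 → 4; l=4 → 5.
Total orbitals: 4 + 5 = 9.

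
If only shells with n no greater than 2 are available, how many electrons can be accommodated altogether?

10

Total orbitals = 1² + 2² = 5. Doubling for spin gives 10 electrons.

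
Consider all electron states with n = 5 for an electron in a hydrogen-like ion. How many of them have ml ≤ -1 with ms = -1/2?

Go through l = 0, …, 4 (the values permitted for n = 5).
Per l-value: l=1 → 1; l=2 → 2; l=3 → 3; l=4 → 4.
Orbitals: 1 + 2 + 3 + 4 = 10. With ms fixed to a single value there is one state per orbital, giving 10 states.

10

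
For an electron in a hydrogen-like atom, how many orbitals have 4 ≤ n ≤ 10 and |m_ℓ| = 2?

Count contributing orbitals for each principal shell:
n=4 → 4; n=5 → 6; n=6 → 8; n=7 → 10; n=8 → 12; n=9 → 14; n=10 → 16.
Total orbitals: 4 + 6 + 8 + 10 + 12 + 14 + 16 = 70.

70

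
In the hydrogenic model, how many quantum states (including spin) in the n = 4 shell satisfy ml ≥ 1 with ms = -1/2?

Per l-value: l=1 → 1; l=2 → 2; l=3 → 3.
Orbitals: 1 + 2 + 3 = 6. With ms fixed to a single value there is one state per orbital, giving 6 states.

6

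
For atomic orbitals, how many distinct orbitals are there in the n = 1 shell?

The n = 1 shell contains n² = 1² = 1 orbital.

1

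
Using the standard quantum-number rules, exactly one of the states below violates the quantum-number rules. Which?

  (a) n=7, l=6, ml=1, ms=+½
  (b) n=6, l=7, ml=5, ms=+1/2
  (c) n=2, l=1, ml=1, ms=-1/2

(b)

(b) has l = 7 ≥ n = 6, violating 0 ≤ l ≤ n−1.
The remaining sets (a), (c) satisfy all four rules.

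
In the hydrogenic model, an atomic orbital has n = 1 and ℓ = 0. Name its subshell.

1s

ℓ = 0 corresponds to the letter 's', so the subshell is 1s.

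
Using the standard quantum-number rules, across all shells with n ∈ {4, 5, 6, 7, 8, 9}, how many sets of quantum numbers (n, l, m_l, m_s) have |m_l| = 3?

84

Go shell by shell, enumerating (l, m_l) with |m_l| = 3:
n=4 → 2; n=5 → 4; n=6 → 6; n=7 → 8; n=8 → 10; n=9 → 12.
Orbitals: 2 + 4 + 6 + 8 + 10 + 12 = 42. Including both spin states (m_s = ±1/2) gives 2 × 42 = 84 states.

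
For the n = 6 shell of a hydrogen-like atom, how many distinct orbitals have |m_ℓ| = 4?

4

Per ℓ-value: ℓ=4 → 2; ℓ=5 → 2.
Total orbitals: 2 + 2 = 4.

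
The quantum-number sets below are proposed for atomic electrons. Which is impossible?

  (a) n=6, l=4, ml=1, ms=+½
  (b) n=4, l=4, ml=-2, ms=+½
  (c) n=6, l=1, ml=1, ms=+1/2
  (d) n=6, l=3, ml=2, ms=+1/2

(b) has l = 4 ≥ n = 4, violating 0 ≤ l ≤ n−1.
The remaining sets (a), (c), (d) satisfy all four rules.

(b)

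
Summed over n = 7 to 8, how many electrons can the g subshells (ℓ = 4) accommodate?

A g subshell (ℓ = 4) exists for every n ≥ 5, so shells n = 7, 8 each contribute one — 2 subshells.
Since each g subshell holds 2(2·4+1) = 18 electrons, the total is 2 × 18 = 36.

36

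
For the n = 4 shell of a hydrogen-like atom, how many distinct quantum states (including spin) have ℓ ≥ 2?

24

For n = 4, ℓ ranges over 0 … 3.
Orbitals with ℓ ≥ 2, by ℓ: ℓ=2 → 5; ℓ=3 → 7.
Orbitals: 5 + 7 = 12. Each orbital carries two spin states, so 12 × 2 = 24 states.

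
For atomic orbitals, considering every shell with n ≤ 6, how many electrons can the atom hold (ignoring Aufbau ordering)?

Total orbitals = 1² + 2² + 3² + 4² + 5² + 6² = 91. Doubling for spin gives 182 electrons.

182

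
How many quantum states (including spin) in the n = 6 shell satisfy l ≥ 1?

70

With n = 6 the allowed l are 0, 1, …, 5.
Per l-value: l=1 → 3; l=2 → 5; l=3 → 7; l=4 → 9; l=5 → 11.
Orbitals: 3 + 5 + 7 + 9 + 11 = 35. Each orbital carries two spin states, so 35 × 2 = 70 states.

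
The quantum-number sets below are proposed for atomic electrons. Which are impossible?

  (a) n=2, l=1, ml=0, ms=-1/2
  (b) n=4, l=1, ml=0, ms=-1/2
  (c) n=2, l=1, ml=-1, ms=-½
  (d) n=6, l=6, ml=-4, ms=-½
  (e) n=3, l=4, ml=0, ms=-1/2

(d) and (e)

(d) has l = 6 ≥ n = 6, violating 0 ≤ l ≤ n−1.
(e) has l = 4 ≥ n = 3, violating 0 ≤ l ≤ n−1.
The remaining sets (a), (b), (c) satisfy all four rules.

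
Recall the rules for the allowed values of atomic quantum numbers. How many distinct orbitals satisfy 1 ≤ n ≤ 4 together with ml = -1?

Treat each shell separately and count matching orbitals:
n=2 → 1; n=3 → 2; n=4 → 3.
Total orbitals: 1 + 2 + 3 = 6.

6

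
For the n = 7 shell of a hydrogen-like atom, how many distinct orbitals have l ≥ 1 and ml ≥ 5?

For n = 7, l ranges over 0 … 6.
The (l, ml) pairs meeting l ≥ 1 and ml ≥ 5 give: l=5 → 1; l=6 → 2.
Total orbitals: 1 + 2 = 3.

3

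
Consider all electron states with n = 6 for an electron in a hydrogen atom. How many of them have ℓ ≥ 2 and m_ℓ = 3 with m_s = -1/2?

For n = 6, ℓ ranges over 0 … 5.
The (ℓ, m_ℓ) pairs meeting ℓ ≥ 2 and m_ℓ = 3 give: ℓ=3 → 1; ℓ=4 → 1; ℓ=5 → 1.
Orbitals: 1 + 1 + 1 = 3. With m_s fixed to a single value there is one state per orbital, giving 3 states.

3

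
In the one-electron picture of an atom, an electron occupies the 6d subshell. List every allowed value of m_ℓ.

The 6d subshell has ℓ = 2, and m_ℓ takes every integer from −ℓ to +ℓ. With ℓ = 2 that gives the 5 values -2, -1, 0, 1, 2.

-2, -1, 0, 1, 2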